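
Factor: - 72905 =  - 5^1*7^1*2083^1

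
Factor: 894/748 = 2^( -1 )*3^1*11^( - 1)*17^ (  -  1 )*149^1=447/374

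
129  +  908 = 1037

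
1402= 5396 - 3994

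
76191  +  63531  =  139722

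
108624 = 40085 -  - 68539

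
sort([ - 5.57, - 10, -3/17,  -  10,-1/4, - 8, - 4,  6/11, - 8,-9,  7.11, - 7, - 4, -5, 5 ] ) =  [ - 10, - 10 , - 9, - 8, - 8, - 7, - 5.57, - 5, - 4, - 4, - 1/4,-3/17, 6/11,5,7.11 ] 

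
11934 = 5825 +6109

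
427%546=427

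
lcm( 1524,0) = 0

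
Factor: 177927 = 3^1*127^1 * 467^1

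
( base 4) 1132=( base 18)54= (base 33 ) 2S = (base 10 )94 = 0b1011110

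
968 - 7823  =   - 6855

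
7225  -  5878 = 1347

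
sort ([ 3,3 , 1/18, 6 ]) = [ 1/18,3,3, 6] 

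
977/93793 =977/93793 = 0.01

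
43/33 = 1 + 10/33 = 1.30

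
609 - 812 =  - 203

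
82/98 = 41/49  =  0.84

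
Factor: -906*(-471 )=2^1*3^2*151^1*157^1  =  426726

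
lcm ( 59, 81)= 4779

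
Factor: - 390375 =  -  3^2 * 5^3 * 347^1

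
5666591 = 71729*79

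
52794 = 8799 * 6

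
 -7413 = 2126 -9539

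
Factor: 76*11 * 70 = 58520 = 2^3*5^1*7^1*11^1*19^1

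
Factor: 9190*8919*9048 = 741624839280 = 2^4*3^3*5^1*13^1*29^1*919^1*991^1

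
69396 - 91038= - 21642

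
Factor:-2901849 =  - 3^1*17^2*3347^1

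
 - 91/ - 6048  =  13/864 = 0.02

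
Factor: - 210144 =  - 2^5*3^1 * 11^1*199^1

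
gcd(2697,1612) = 31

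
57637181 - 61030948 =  - 3393767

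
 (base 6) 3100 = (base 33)KO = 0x2ac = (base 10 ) 684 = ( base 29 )nh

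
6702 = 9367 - 2665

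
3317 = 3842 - 525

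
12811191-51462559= - 38651368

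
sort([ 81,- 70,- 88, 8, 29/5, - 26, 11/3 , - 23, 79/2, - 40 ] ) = [ - 88,- 70, -40, - 26, - 23 , 11/3,  29/5, 8,79/2,81]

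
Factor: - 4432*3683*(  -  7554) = 2^5*3^1*29^1*127^1*277^1*1259^1 = 123304365024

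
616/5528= 77/691 = 0.11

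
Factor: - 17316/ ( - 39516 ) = 3^1 * 13^1*89^(-1) = 39/89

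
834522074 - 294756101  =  539765973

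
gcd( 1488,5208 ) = 744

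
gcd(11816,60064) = 8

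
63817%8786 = 2315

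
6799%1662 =151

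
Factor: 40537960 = 2^3*5^1*23^1 * 139^1*317^1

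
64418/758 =32209/379 = 84.98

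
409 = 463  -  54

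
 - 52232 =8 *(-6529 ) 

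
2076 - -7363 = 9439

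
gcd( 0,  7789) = 7789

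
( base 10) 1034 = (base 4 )100022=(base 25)1G9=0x40A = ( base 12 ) 722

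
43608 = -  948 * (  -  46)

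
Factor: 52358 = 2^1*47^1*557^1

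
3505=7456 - 3951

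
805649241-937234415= - 131585174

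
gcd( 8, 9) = 1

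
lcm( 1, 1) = 1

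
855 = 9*95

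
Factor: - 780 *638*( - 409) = 203534760 = 2^3 *3^1*5^1  *11^1*13^1*29^1 * 409^1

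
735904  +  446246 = 1182150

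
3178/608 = 1589/304 = 5.23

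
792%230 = 102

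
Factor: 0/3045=0^1 = 0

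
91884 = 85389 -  - 6495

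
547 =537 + 10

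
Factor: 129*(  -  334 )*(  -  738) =2^2*3^3*41^1*43^1*167^1= 31797468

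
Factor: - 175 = -5^2*7^1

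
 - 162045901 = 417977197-580023098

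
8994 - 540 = 8454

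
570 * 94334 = 53770380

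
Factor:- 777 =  - 3^1*7^1*37^1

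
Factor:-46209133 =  - 43^1*109^1 * 9859^1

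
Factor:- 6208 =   -  2^6*97^1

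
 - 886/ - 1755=886/1755 = 0.50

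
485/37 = 485/37 = 13.11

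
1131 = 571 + 560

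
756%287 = 182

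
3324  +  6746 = 10070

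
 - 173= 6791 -6964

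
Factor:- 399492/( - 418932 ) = 411/431 = 3^1*137^1*431^(-1 )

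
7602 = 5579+2023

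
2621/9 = 291+2/9 = 291.22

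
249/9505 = 249/9505 = 0.03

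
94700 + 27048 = 121748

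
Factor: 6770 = 2^1 * 5^1*677^1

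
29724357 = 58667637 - 28943280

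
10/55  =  2/11 = 0.18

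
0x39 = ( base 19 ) 30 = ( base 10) 57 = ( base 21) 2F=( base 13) 45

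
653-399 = 254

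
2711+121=2832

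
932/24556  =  233/6139  =  0.04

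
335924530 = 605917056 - 269992526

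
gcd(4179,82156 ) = 1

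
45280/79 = 573 + 13/79 = 573.16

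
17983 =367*49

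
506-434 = 72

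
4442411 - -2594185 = 7036596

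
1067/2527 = 1067/2527 = 0.42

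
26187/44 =595  +  7/44  =  595.16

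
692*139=96188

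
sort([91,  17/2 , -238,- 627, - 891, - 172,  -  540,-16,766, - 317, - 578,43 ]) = [ - 891 ,-627,-578, - 540 ,-317, - 238 , - 172,-16 , 17/2, 43, 91, 766]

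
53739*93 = 4997727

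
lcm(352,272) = 5984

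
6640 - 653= 5987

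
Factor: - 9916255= -5^1 * 769^1*2579^1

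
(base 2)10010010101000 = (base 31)9nm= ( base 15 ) 2BA9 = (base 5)300014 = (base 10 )9384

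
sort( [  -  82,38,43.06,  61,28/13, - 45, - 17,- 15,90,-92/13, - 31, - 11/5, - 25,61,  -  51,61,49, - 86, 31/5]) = [-86, - 82, - 51, - 45, - 31, - 25,- 17,- 15, -92/13, - 11/5,28/13 , 31/5, 38,43.06,49,61,61,61,90 ]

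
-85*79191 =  - 6731235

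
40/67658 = 20/33829 = 0.00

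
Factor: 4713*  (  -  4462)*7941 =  - 2^1*3^2*23^1 *97^1*1571^1 *2647^1 = - 166994513046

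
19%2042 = 19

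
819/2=819/2 = 409.50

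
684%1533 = 684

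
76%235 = 76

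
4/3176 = 1/794 = 0.00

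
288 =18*16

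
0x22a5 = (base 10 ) 8869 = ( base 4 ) 2022211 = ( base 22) I73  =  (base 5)240434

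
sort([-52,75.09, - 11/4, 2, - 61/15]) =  [ - 52, - 61/15,- 11/4, 2,75.09 ]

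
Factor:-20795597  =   - 101^1*103^1*1999^1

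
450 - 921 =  - 471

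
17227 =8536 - -8691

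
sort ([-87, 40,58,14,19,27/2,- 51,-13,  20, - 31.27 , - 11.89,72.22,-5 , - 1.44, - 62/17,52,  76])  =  [ - 87,  -  51, - 31.27,-13,  -  11.89,-5, - 62/17, - 1.44, 27/2,  14,19,  20,  40,52,  58,  72.22,76 ] 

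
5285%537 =452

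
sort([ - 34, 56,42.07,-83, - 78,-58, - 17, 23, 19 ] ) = [  -  83, - 78,- 58, - 34, - 17, 19, 23, 42.07, 56]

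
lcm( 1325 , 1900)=100700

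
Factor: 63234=2^1 *3^3*1171^1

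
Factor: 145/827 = 5^1*29^1*827^( - 1 ) 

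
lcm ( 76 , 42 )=1596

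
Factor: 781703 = 13^1*157^1 * 383^1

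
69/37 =1 + 32/37= 1.86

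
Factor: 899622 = 2^1*3^2*23^1*41^1 * 53^1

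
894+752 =1646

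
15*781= 11715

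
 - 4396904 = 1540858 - 5937762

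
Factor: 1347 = 3^1 * 449^1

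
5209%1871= 1467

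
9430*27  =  254610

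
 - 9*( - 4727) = 42543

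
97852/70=1397 + 31/35 = 1397.89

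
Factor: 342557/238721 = 673/469 = 7^(-1)*67^(-1)*673^1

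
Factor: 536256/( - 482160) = -228/205 = - 2^2*3^1*5^(-1)* 19^1*41^( - 1)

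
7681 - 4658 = 3023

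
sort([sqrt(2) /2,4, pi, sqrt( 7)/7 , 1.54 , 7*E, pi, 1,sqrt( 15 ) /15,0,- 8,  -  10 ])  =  [- 10,-8, 0, sqrt ( 15) /15,sqrt( 7 ) /7,sqrt(2)/2, 1  ,  1.54,pi, pi, 4, 7*E ]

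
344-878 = - 534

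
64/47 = 64/47 = 1.36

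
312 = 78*4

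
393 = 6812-6419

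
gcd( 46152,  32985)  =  9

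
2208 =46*48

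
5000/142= 2500/71 = 35.21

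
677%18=11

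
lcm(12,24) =24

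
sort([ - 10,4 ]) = [ - 10, 4 ]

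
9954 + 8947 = 18901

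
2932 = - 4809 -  - 7741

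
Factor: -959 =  - 7^1*137^1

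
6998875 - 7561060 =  - 562185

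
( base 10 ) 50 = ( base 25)20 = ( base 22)26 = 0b110010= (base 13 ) 3b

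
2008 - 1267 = 741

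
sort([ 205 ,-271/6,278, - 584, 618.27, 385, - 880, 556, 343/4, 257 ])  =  [  -  880,-584,-271/6, 343/4, 205, 257 , 278, 385,556,618.27 ]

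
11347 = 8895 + 2452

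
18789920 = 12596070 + 6193850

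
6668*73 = 486764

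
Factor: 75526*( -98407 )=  - 7432287082 = - 2^1*11^1*3433^1*98407^1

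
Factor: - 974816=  - 2^5*41^1*743^1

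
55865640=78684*710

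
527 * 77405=40792435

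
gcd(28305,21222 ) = 9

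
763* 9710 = 7408730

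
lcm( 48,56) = 336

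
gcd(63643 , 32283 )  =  1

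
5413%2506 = 401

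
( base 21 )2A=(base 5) 202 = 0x34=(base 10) 52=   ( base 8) 64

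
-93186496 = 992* (-93938 ) 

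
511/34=511/34 = 15.03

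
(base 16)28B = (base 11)542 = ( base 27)O3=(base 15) 2d6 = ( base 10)651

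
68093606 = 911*74746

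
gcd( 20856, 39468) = 132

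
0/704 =0 = 0.00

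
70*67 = 4690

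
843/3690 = 281/1230 = 0.23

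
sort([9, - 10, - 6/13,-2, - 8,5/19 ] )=[ -10, - 8, - 2 , - 6/13,  5/19 , 9 ] 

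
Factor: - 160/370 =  - 16/37=-2^4*37^( - 1)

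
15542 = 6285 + 9257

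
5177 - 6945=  - 1768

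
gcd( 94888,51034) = 2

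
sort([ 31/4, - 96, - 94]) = [ - 96, - 94,31/4] 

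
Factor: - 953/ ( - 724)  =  2^( - 2 )*181^( - 1 )*953^1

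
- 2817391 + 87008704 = 84191313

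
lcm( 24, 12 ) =24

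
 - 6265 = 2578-8843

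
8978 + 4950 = 13928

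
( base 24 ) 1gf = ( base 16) 3cf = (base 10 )975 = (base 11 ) 807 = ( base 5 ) 12400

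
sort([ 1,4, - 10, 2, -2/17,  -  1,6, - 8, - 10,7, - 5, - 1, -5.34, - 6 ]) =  [ -10, - 10  ,-8 ,  -  6, -5.34,-5, - 1 , - 1, - 2/17 , 1, 2,4 , 6 , 7]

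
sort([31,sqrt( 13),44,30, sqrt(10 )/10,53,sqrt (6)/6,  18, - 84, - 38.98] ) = [ -84, - 38.98,sqrt (10)/10,sqrt(6 )/6, sqrt ( 13),18,30,31 , 44,53]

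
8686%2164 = 30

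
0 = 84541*0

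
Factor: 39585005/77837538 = 2^( - 1)*3^( - 1 )*5^1*37^1*127^( - 1 )*102149^( - 1)*213973^1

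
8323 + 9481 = 17804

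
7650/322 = 3825/161 = 23.76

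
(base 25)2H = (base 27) 2D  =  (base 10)67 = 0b1000011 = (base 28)2b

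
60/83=60/83 = 0.72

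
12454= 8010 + 4444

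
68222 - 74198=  - 5976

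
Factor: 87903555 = 3^1*5^1  *  181^1*32377^1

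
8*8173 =65384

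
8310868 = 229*36292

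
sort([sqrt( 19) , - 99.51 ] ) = [ - 99.51,sqrt (19) ]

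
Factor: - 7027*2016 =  - 2^5 * 3^2*7^1*7027^1 = - 14166432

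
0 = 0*193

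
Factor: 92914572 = 2^2*3^1*23^1*43^1*7829^1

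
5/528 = 5/528= 0.01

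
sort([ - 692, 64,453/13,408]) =[  -  692 , 453/13,64,408] 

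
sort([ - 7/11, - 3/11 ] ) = [-7/11,- 3/11 ] 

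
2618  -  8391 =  -5773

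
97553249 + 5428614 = 102981863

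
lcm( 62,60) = 1860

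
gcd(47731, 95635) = 1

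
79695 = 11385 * 7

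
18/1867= 18/1867 =0.01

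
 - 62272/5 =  - 12455+3/5 = - 12454.40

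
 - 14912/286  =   - 53 + 123/143= -52.14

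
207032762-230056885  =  -23024123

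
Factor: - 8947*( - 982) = 8785954 = 2^1*23^1* 389^1 * 491^1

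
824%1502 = 824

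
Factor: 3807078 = 2^1*3^1 *11^1 * 37^1*1559^1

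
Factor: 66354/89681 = 2^1*3^1* 11059^1*89681^( - 1 )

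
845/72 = 11 + 53/72 = 11.74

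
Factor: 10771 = 10771^1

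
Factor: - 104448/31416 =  - 2^8*7^( - 1 )  *  11^( - 1) = - 256/77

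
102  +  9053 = 9155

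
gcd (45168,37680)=48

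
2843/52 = 2843/52= 54.67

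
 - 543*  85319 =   -  46328217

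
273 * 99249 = 27094977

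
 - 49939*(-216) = 10786824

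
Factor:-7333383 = -3^1*41^1*59621^1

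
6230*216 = 1345680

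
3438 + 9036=12474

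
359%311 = 48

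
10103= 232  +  9871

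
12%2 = 0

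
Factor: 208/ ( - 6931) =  - 2^4*13^1*29^(-1 )*239^(-1)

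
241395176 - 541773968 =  - 300378792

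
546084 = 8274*66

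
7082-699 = 6383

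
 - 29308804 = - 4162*7042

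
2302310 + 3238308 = 5540618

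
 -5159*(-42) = 216678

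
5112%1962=1188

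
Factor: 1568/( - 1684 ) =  - 2^3*7^2*421^( - 1 )=- 392/421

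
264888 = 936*283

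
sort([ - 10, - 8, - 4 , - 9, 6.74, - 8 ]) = [ - 10, - 9,- 8, - 8, - 4,6.74] 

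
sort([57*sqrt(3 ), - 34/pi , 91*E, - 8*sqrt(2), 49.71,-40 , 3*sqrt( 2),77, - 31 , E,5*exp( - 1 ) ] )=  [ - 40, - 31, - 8*sqrt(2), - 34/pi,5 * exp( - 1),E,3*sqrt(2 ), 49.71,77, 57 * sqrt(3 ), 91*E ] 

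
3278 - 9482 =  - 6204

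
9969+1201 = 11170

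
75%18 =3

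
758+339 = 1097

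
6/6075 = 2/2025 = 0.00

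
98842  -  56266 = 42576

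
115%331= 115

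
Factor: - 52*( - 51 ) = 2652 = 2^2*3^1*13^1*17^1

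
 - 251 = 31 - 282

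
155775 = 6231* 25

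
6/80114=3/40057= 0.00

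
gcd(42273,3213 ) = 63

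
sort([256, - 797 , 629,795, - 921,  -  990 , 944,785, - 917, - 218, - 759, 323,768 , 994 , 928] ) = [ - 990,- 921, - 917, - 797, - 759  ,-218,256,323,629,768,785,795,928,  944,994] 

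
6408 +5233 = 11641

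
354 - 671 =  -  317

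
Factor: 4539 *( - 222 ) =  - 2^1*3^2*17^1*37^1 * 89^1= - 1007658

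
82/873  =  82/873 =0.09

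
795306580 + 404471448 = 1199778028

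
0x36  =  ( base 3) 2000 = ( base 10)54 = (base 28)1Q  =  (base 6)130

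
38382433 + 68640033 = 107022466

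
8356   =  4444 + 3912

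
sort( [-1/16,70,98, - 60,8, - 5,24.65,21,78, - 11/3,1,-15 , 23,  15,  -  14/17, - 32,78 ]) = [ - 60,-32 , - 15, - 5, - 11/3 , - 14/17, - 1/16, 1 , 8,15,21, 23,24.65, 70 , 78,78 , 98 ]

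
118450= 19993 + 98457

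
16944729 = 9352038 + 7592691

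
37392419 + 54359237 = 91751656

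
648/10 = 64 + 4/5=64.80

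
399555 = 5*79911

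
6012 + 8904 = 14916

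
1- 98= - 97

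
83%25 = 8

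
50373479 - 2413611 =47959868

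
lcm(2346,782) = 2346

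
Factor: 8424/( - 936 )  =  -9 = - 3^2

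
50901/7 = 7271 + 4/7   =  7271.57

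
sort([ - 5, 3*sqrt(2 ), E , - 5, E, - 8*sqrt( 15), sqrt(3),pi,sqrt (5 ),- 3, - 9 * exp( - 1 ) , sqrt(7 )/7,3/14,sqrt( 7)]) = [ -8 * sqrt(15 ), - 5, - 5, - 9*exp( - 1), - 3, 3/14,sqrt( 7 )/7, sqrt (3 ), sqrt(5 ), sqrt(7 ), E , E, pi, 3*sqrt( 2 ) ] 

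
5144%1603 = 335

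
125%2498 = 125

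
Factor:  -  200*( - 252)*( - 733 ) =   -  36943200 = -2^5*3^2*5^2*7^1 * 733^1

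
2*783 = 1566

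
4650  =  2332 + 2318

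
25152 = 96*262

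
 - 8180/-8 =2045/2= 1022.50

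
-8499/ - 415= 8499/415 = 20.48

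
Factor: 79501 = 107^1*743^1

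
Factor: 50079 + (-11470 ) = 38609=38609^1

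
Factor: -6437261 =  - 47^1*136963^1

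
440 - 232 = 208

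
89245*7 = 624715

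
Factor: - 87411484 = -2^2*17^1 * 151^1*8513^1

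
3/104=3/104 = 0.03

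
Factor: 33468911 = 7^3*97577^1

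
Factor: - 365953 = - 7^1*23^1*2273^1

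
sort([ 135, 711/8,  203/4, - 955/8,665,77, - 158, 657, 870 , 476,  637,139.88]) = [ - 158,  -  955/8  ,  203/4 , 77, 711/8, 135,139.88, 476, 637, 657, 665 , 870]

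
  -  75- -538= 463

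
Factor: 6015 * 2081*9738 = 2^1 * 3^3*5^1*401^1*541^1*2081^1  =  121892639670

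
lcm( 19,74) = 1406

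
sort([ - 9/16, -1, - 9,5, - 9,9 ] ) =[ - 9,-9,  -  1,  -  9/16, 5, 9 ]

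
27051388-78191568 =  - 51140180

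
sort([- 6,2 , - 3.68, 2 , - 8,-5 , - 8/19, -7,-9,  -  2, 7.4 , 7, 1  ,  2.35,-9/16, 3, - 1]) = [  -  9, - 8,-7, - 6, - 5, - 3.68,- 2,-1,-9/16,  -  8/19, 1, 2  ,  2 , 2.35,3,  7,7.4 ] 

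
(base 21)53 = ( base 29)3l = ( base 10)108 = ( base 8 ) 154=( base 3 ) 11000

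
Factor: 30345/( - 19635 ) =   -  11^( - 1)*17^1 = - 17/11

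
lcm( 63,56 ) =504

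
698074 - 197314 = 500760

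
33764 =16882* 2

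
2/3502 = 1/1751= 0.00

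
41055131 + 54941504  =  95996635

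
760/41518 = 380/20759 = 0.02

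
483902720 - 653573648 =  - 169670928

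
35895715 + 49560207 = 85455922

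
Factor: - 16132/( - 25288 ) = 2^ ( - 1) * 29^ ( - 1)*  37^1 = 37/58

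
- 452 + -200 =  - 652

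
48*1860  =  89280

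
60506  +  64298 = 124804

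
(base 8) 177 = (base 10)127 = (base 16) 7F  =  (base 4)1333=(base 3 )11201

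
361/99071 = 361/99071 = 0.00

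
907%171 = 52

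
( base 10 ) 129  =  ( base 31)45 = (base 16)81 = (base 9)153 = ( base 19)6f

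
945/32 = 29 + 17/32 = 29.53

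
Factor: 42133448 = 2^3*7^1*752383^1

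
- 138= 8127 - 8265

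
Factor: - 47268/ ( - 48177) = 52/53 = 2^2*13^1*53^(-1 ) 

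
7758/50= 155 + 4/25 = 155.16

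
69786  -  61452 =8334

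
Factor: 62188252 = 2^2 * 7^2*97^1 * 3271^1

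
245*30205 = 7400225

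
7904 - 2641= 5263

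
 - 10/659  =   - 10/659= - 0.02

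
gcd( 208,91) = 13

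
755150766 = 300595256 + 454555510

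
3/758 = 3/758 = 0.00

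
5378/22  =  244+ 5/11 = 244.45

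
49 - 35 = 14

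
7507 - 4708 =2799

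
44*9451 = 415844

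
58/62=29/31  =  0.94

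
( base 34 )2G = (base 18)4C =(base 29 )2Q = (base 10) 84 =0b1010100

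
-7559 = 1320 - 8879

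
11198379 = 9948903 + 1249476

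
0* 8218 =0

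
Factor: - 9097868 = - 2^2*13^1*174959^1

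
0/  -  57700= 0/1 = -0.00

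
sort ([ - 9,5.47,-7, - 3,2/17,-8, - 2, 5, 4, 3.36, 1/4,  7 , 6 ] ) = [ - 9 , - 8, - 7, - 3 ,-2,2/17, 1/4, 3.36, 4,5, 5.47, 6,7 ] 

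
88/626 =44/313 =0.14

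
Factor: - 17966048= - 2^5*561439^1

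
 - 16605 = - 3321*5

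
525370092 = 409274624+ 116095468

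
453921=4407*103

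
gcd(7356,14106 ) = 6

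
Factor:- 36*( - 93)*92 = 308016 = 2^4 * 3^3*23^1*31^1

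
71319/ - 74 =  - 71319/74 = - 963.77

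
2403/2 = 1201+1/2 = 1201.50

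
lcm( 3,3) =3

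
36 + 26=62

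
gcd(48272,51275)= 7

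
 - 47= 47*( - 1) 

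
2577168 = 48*53691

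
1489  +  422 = 1911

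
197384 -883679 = - 686295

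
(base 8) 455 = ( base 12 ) 211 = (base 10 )301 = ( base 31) 9m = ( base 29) AB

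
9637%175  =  12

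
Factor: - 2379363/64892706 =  - 793121/21630902 = - 2^( - 1) * 7^1  *  17^( - 1)*23^( - 1) * 29^1*139^ (-1) * 199^( - 1)*3907^1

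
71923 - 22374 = 49549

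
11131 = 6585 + 4546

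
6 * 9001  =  54006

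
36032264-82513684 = -46481420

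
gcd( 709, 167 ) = 1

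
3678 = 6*613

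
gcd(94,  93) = 1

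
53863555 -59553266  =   -5689711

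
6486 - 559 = 5927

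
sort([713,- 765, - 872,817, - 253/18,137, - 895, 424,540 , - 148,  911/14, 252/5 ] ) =[  -  895, - 872, - 765,- 148, - 253/18, 252/5,911/14, 137, 424, 540, 713 , 817]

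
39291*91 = 3575481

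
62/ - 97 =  - 1 + 35/97 = - 0.64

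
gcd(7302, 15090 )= 6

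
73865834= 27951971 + 45913863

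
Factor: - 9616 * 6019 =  - 2^4 * 13^1*463^1*601^1= - 57878704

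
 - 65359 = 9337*( - 7) 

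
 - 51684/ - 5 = 10336 + 4/5 = 10336.80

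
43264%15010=13244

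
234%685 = 234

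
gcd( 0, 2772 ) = 2772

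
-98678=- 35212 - 63466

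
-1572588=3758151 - 5330739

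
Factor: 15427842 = 2^1 * 3^1*2571307^1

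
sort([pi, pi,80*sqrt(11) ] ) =[pi, pi,80*sqrt(11 ) ] 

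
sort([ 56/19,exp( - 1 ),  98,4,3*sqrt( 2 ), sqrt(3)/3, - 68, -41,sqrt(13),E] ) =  [ - 68, - 41 , exp( - 1),sqrt (3 )/3, E,56/19,sqrt( 13 ),4,3*sqrt( 2) , 98]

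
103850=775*134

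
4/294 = 2/147   =  0.01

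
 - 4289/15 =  - 286 + 1/15 = - 285.93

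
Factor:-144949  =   - 7^1  *  20707^1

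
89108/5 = 17821  +  3/5 = 17821.60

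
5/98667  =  5/98667=0.00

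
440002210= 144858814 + 295143396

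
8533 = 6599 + 1934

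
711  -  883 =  - 172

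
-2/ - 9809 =2/9809 = 0.00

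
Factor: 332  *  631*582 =121924344 = 2^3 * 3^1 * 83^1*97^1*631^1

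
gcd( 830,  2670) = 10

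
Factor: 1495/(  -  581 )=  - 5^1*7^( - 1 )*13^1*23^1*83^( - 1)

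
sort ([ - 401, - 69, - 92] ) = [ - 401,  -  92, - 69 ]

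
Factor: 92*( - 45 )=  - 2^2*3^2 *5^1*23^1=- 4140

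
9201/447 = 20 + 87/149 = 20.58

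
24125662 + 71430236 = 95555898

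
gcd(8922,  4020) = 6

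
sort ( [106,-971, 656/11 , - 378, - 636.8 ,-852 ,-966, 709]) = [ - 971, - 966, - 852,  -  636.8, - 378, 656/11  ,  106 , 709] 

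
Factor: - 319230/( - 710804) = 2^(-1)*3^2*5^1*17^ (  -  1)*3547^1*10453^ ( - 1 ) = 159615/355402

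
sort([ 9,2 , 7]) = [ 2, 7,9 ] 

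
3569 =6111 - 2542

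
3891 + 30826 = 34717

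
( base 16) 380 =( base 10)896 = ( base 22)1ig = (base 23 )1FM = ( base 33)R5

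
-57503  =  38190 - 95693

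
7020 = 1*7020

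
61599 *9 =554391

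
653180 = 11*59380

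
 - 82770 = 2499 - 85269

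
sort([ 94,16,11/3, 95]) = [ 11/3,16,94,95]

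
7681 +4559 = 12240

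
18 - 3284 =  - 3266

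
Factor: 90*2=2^2*3^2*5^1 = 180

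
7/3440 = 7/3440 = 0.00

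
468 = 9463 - 8995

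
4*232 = 928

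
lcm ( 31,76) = 2356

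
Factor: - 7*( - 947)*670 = 4441430 =2^1*5^1 *7^1 *67^1*947^1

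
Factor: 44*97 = 2^2*11^1*97^1 = 4268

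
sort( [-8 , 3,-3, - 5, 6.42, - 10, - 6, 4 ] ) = [ - 10, - 8,-6,-5, -3, 3,4,6.42 ] 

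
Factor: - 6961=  - 6961^1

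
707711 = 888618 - 180907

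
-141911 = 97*( - 1463 ) 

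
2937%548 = 197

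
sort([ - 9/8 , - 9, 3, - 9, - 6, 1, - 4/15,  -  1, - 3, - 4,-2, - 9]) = [ - 9, - 9, - 9, - 6, - 4, - 3, - 2,-9/8, - 1, - 4/15, 1 , 3] 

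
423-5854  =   - 5431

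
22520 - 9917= 12603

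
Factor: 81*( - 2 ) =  - 2^1*3^4 = -162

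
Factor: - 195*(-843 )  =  164385 =3^2*5^1*13^1*281^1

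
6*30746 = 184476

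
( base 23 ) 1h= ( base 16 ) 28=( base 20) 20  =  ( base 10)40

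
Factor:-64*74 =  - 2^7*37^1 = - 4736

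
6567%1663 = 1578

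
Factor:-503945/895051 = -5^1*13^1*7753^1*895051^( - 1)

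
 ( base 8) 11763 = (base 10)5107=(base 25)847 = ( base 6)35351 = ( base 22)AC3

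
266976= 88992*3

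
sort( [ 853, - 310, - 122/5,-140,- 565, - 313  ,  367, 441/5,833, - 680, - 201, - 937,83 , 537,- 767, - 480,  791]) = [ - 937,-767, - 680, - 565, - 480, - 313, - 310, - 201 , - 140, - 122/5, 83,441/5, 367,537,791,833,853]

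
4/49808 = 1/12452 = 0.00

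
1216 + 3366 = 4582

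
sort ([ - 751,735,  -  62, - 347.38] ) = [-751 ,-347.38, - 62, 735] 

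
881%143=23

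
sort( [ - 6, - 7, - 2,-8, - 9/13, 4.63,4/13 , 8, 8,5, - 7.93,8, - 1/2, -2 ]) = [ - 8, - 7.93, - 7, - 6,-2, - 2, - 9/13, - 1/2,4/13 , 4.63, 5,8, 8, 8 ]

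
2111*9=18999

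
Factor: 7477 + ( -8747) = -1270 = - 2^1*5^1*127^1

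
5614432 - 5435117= 179315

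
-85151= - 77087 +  - 8064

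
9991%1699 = 1496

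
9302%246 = 200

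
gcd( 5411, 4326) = 7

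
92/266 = 46/133 = 0.35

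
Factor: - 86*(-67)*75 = 432150 = 2^1*3^1*5^2*43^1* 67^1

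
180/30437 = 180/30437 = 0.01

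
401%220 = 181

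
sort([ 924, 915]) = [915, 924 ]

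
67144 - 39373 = 27771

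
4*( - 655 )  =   - 2620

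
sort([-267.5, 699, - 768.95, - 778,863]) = [ - 778, - 768.95 , - 267.5,699,  863]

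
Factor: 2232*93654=209035728= 2^4 * 3^4 *11^2*31^1*  43^1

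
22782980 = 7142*3190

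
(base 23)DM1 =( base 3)101010111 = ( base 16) 1cd8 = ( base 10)7384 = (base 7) 30346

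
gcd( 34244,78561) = 7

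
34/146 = 17/73 = 0.23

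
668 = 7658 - 6990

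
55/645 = 11/129=0.09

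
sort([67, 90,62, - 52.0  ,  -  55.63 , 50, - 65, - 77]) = [ - 77, - 65, - 55.63, - 52.0,50, 62,67, 90]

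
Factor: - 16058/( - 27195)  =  2^1 * 3^(-1)*5^( - 1)* 7^ ( - 1 )*31^1= 62/105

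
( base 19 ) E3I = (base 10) 5129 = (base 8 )12011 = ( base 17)10cc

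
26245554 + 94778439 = 121023993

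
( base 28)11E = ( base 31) qk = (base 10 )826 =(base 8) 1472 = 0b1100111010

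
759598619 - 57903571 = 701695048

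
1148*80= 91840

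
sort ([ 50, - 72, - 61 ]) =[ - 72, - 61,50] 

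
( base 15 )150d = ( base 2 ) 1000110100001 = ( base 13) 2092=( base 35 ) 3NX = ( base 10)4513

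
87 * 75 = 6525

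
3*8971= 26913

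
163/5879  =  163/5879 = 0.03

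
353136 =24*14714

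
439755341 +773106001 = 1212861342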